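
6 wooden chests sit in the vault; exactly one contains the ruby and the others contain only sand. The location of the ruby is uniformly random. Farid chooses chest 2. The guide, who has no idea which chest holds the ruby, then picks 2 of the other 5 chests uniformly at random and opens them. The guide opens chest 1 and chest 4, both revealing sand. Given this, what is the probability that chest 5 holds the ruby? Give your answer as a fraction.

Apply Bayes' rule, conditioning on where the ruby actually is.
If it is in either of chests 1 and 4 (prior 1/6 each): that chest was opened and seen not to hold the prize — ruled out; weight (1/6)·0 = 0 each.
If it is in any of chests 2, 3, 5, and 6 (prior 1/6 each): the guide picks exactly this set with probability 1/10 regardless, and none is the prize; weight (1/6)·(1/10) = 1/60 each.
The weights sum to 1/15.
So P(the ruby in chest 5 | the guide opened chest 1 and chest 4) = (1/60) / (1/15) = 1/4.

1/4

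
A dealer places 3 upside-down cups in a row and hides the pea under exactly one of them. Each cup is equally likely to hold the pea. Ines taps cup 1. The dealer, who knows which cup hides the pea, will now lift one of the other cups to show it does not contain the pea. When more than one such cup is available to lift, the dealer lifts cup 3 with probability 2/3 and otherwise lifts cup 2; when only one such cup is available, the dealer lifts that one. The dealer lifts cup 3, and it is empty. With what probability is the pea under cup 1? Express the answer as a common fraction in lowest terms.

Condition on the true location of the pea.
If it is under cup 1 (prior 1/3): cup 3 is available, opened with probability 2/3; weight (1/3)·(2/3) = 2/9.
If it is under cup 2 (prior 1/3): only cup 3 is available, probability 1; weight (1/3)·1 = 1/3.
If it is under cup 3 (prior 1/3): the dealer opened cup 3, so this case is ruled out; weight (1/3)·0 = 0.
The weights sum to 5/9.
So P(the pea under cup 1 | the dealer opened cup 3) = (2/9) / (5/9) = 2/5.

2/5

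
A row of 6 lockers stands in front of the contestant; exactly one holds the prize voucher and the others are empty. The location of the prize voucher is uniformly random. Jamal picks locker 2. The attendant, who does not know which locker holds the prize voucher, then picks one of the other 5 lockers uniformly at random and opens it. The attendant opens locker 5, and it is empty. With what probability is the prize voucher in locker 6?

1/5

Apply Bayes' rule, conditioning on where the prize voucher actually is.
If it is in any of lockers 1, 2, 3, 4, and 6 (prior 1/6 each): the attendant picks locker 5 with probability 1/5 regardless, and it is not the prize; weight (1/6)·(1/5) = 1/30 each.
If it is in locker 5 (prior 1/6): the attendant opened locker 5, so this case is ruled out; weight (1/6)·0 = 0.
The weights sum to 1/6.
So P(the prize voucher in locker 6 | the attendant opened locker 5) = (1/30) / (1/6) = 1/5.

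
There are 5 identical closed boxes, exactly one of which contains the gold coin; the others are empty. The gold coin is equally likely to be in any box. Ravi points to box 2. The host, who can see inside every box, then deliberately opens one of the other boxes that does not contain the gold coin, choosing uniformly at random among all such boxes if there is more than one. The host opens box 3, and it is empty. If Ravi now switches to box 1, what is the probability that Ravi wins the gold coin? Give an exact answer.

Condition on the true location of the gold coin.
If it is in any of boxes 1, 4, and 5 (prior 1/5 each): the host has 3 equally likely choices, so probability 1/3; weight (1/5)·(1/3) = 1/15 each.
If it is in box 2 (prior 1/5): the host has 4 equally likely choices, so probability 1/4; weight (1/5)·(1/4) = 1/20.
If it is in box 3 (prior 1/5): the host opened box 3, so this case is ruled out; weight (1/5)·0 = 0.
The weights sum to 1/4.
So P(the gold coin in box 1 | the host opened box 3) = (1/15) / (1/4) = 4/15.

4/15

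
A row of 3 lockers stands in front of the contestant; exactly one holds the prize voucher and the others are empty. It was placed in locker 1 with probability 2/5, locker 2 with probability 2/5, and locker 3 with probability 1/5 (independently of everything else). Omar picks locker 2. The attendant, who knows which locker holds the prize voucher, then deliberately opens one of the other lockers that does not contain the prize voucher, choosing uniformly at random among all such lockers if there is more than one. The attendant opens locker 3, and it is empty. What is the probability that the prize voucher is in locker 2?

1/3

Apply Bayes' rule, conditioning on where the prize voucher actually is.
If it is in locker 1 (prior 2/5): the attendant has no choice, probability 1; weight (2/5)·1 = 2/5.
If it is in locker 2 (prior 2/5): the attendant has 2 equally likely choices, so probability 1/2; weight (2/5)·(1/2) = 1/5.
If it is in locker 3 (prior 1/5): the attendant opened locker 3, so this case is ruled out; weight (1/5)·0 = 0.
The weights sum to 3/5.
So P(the prize voucher in locker 2 | the attendant opened locker 3) = (1/5) / (3/5) = 1/3.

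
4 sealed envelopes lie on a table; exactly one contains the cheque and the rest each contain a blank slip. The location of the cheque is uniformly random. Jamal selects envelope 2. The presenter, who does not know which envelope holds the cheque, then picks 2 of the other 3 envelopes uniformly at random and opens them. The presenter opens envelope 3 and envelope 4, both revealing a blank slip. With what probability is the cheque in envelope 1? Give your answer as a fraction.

Because the presenter chose which envelopes to open without knowing where the cheque is, the choice is independent of the prize location. Learning that none of the 2 opened envelopes holds the cheque simply rules out those 2 locations and leaves the remaining 2 envelopes still equally likely by symmetry.
So P(the cheque in envelope 1) = 1/2.

1/2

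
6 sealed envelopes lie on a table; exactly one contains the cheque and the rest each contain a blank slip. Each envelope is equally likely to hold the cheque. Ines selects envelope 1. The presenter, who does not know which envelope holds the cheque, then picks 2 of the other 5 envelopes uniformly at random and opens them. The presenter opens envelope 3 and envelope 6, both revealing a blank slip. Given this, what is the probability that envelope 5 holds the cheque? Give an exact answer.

Because the presenter chose which envelopes to open without knowing where the cheque is, the choice is independent of the prize location. Learning that none of the 2 opened envelopes holds the cheque simply rules out those 2 locations and leaves the remaining 4 envelopes still equally likely by symmetry.
So P(the cheque in envelope 5) = 1/4.

1/4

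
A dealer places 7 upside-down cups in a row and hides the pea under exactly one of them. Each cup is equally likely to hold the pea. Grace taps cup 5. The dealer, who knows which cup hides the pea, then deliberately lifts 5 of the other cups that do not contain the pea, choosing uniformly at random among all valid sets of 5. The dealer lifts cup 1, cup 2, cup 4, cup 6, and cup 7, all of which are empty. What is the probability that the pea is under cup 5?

1/7

Apply Bayes' rule, conditioning on where the pea actually is.
If it is under any of cups 1, 2, 4, 6, and 7 (prior 1/7 each): that cup was opened and seen not to hold the prize — ruled out; weight (1/7)·0 = 0 each.
If it is under cup 3 (prior 1/7): the dealer has no choice, probability 1; weight (1/7)·1 = 1/7.
If it is under cup 5 (prior 1/7): the dealer has 6 equally likely choices, so probability 1/6; weight (1/7)·(1/6) = 1/42.
The weights sum to 1/6.
So P(the pea under cup 5 | the dealer opened cup 1, cup 2, cup 4, cup 6, and cup 7) = (1/42) / (1/6) = 1/7.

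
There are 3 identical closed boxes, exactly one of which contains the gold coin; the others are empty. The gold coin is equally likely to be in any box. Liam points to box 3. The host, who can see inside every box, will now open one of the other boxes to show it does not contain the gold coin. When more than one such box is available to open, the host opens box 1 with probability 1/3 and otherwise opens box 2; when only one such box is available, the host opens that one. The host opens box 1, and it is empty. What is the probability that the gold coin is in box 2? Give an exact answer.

Condition on the true location of the gold coin.
If it is in box 1 (prior 1/3): the host opened box 1, so this case is ruled out; weight (1/3)·0 = 0.
If it is in box 2 (prior 1/3): only box 1 is available, probability 1; weight (1/3)·1 = 1/3.
If it is in box 3 (prior 1/3): box 1 is available, opened with probability 1/3; weight (1/3)·(1/3) = 1/9.
The weights sum to 4/9.
So P(the gold coin in box 2 | the host opened box 1) = (1/3) / (4/9) = 3/4.

3/4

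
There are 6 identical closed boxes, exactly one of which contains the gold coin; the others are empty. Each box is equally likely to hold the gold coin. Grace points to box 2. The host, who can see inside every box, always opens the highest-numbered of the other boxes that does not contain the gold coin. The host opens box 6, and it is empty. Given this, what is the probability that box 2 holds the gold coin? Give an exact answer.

1/5

Consider each possible location of the gold coin in turn.
If it is in any of boxes 1, 2, 3, 4, and 5 (prior 1/6 each): box 6 is the highest-numbered option available, probability 1; weight (1/6)·1 = 1/6 each.
If it is in box 6 (prior 1/6): the host opened box 6, so this case is ruled out; weight (1/6)·0 = 0.
The weights sum to 5/6.
So P(the gold coin in box 2 | the host opened box 6) = (1/6) / (5/6) = 1/5.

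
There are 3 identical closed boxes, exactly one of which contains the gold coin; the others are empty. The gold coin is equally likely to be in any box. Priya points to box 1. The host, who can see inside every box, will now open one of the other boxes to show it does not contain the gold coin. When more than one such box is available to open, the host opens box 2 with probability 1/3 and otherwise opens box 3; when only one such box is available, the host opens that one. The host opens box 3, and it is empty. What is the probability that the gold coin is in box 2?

Apply Bayes' rule, conditioning on where the gold coin actually is.
If it is in box 1 (prior 1/3): box 2 is available but not opened, probability 2/3; weight (1/3)·(2/3) = 2/9.
If it is in box 2 (prior 1/3): only box 3 is available, probability 1; weight (1/3)·1 = 1/3.
If it is in box 3 (prior 1/3): the host opened box 3, so this case is ruled out; weight (1/3)·0 = 0.
The weights sum to 5/9.
So P(the gold coin in box 2 | the host opened box 3) = (1/3) / (5/9) = 3/5.

3/5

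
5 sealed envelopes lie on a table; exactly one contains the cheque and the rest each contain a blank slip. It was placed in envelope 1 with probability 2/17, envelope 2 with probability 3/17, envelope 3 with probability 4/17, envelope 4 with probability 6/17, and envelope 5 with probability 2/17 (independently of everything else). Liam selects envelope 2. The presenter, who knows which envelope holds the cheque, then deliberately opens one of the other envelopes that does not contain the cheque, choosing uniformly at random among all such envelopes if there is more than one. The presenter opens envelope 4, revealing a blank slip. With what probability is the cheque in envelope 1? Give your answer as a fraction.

8/41

Apply Bayes' rule, conditioning on where the cheque actually is.
If it is in either of envelopes 1 and 5 (prior 2/17 each): the presenter has 3 equally likely choices, so probability 1/3; weight (2/17)·(1/3) = 2/51 each.
If it is in envelope 2 (prior 3/17): the presenter has 4 equally likely choices, so probability 1/4; weight (3/17)·(1/4) = 3/68.
If it is in envelope 3 (prior 4/17): the presenter has 3 equally likely choices, so probability 1/3; weight (4/17)·(1/3) = 4/51.
If it is in envelope 4 (prior 6/17): the presenter opened envelope 4, so this case is ruled out; weight (6/17)·0 = 0.
The weights sum to 41/204.
So P(the cheque in envelope 1 | the presenter opened envelope 4) = (2/51) / (41/204) = 8/41.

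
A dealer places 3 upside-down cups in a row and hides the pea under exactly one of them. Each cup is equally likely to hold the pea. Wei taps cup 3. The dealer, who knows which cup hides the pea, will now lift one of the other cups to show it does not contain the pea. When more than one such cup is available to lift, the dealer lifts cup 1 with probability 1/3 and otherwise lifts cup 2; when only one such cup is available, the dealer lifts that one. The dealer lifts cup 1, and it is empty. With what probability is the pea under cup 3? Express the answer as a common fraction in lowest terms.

1/4

Consider each possible location of the pea in turn.
If it is under cup 1 (prior 1/3): the dealer opened cup 1, so this case is ruled out; weight (1/3)·0 = 0.
If it is under cup 2 (prior 1/3): only cup 1 is available, probability 1; weight (1/3)·1 = 1/3.
If it is under cup 3 (prior 1/3): cup 1 is available, opened with probability 1/3; weight (1/3)·(1/3) = 1/9.
The weights sum to 4/9.
So P(the pea under cup 3 | the dealer opened cup 1) = (1/9) / (4/9) = 1/4.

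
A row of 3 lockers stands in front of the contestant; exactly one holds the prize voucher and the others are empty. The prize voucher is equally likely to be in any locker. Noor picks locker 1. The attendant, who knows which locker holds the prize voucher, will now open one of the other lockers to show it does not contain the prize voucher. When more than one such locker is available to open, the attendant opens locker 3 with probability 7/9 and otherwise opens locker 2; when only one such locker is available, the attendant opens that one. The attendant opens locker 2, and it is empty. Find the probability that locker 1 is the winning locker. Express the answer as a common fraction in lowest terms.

Condition on the true location of the prize voucher.
If it is in locker 1 (prior 1/3): locker 3 is available but not opened, probability 2/9; weight (1/3)·(2/9) = 2/27.
If it is in locker 2 (prior 1/3): the attendant opened locker 2, so this case is ruled out; weight (1/3)·0 = 0.
If it is in locker 3 (prior 1/3): only locker 2 is available, probability 1; weight (1/3)·1 = 1/3.
The weights sum to 11/27.
So P(the prize voucher in locker 1 | the attendant opened locker 2) = (2/27) / (11/27) = 2/11.

2/11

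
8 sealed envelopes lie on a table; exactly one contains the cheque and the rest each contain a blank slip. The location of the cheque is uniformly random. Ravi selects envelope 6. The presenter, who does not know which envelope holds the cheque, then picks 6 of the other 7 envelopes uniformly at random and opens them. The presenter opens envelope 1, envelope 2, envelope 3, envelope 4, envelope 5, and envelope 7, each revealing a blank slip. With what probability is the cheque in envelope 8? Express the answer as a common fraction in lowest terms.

Apply Bayes' rule, conditioning on where the cheque actually is.
If it is in any of envelopes 1, 2, 3, 4, 5, and 7 (prior 1/8 each): that envelope was opened and seen not to hold the prize — ruled out; weight (1/8)·0 = 0 each.
If it is in either of envelopes 6 and 8 (prior 1/8 each): the presenter picks exactly this set with probability 1/7 regardless, and none is the prize; weight (1/8)·(1/7) = 1/56 each.
The weights sum to 1/28.
So P(the cheque in envelope 8 | the presenter opened envelope 1, envelope 2, envelope 3, envelope 4, envelope 5, and envelope 7) = (1/56) / (1/28) = 1/2.

1/2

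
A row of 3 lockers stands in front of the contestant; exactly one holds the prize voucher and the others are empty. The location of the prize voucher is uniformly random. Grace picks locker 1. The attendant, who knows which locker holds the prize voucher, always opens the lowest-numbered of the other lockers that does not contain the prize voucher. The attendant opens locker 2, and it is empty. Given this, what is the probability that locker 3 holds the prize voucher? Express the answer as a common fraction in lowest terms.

Apply Bayes' rule, conditioning on where the prize voucher actually is.
If it is in either of lockers 1 and 3 (prior 1/3 each): locker 2 is the lowest-numbered option available, probability 1; weight (1/3)·1 = 1/3 each.
If it is in locker 2 (prior 1/3): the attendant opened locker 2, so this case is ruled out; weight (1/3)·0 = 0.
The weights sum to 2/3.
So P(the prize voucher in locker 3 | the attendant opened locker 2) = (1/3) / (2/3) = 1/2.

1/2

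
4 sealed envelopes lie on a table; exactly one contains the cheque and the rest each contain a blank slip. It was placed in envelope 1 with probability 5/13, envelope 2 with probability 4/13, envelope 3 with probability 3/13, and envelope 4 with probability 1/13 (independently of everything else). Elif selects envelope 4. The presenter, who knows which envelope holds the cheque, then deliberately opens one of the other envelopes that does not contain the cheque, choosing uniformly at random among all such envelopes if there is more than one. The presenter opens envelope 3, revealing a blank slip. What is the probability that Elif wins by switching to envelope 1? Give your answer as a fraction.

15/29

Consider each possible location of the cheque in turn.
If it is in envelope 1 (prior 5/13): the presenter has 2 equally likely choices, so probability 1/2; weight (5/13)·(1/2) = 5/26.
If it is in envelope 2 (prior 4/13): the presenter has 2 equally likely choices, so probability 1/2; weight (4/13)·(1/2) = 2/13.
If it is in envelope 3 (prior 3/13): the presenter opened envelope 3, so this case is ruled out; weight (3/13)·0 = 0.
If it is in envelope 4 (prior 1/13): the presenter has 3 equally likely choices, so probability 1/3; weight (1/13)·(1/3) = 1/39.
The weights sum to 29/78.
So P(the cheque in envelope 1 | the presenter opened envelope 3) = (5/26) / (29/78) = 15/29.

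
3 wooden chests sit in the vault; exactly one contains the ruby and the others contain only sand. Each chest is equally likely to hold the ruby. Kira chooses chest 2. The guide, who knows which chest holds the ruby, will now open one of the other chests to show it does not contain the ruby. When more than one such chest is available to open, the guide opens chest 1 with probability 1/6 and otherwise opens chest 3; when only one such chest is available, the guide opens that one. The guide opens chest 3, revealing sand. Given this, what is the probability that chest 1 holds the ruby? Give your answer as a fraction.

6/11

Apply Bayes' rule, conditioning on where the ruby actually is.
If it is in chest 1 (prior 1/3): only chest 3 is available, probability 1; weight (1/3)·1 = 1/3.
If it is in chest 2 (prior 1/3): chest 1 is available but not opened, probability 5/6; weight (1/3)·(5/6) = 5/18.
If it is in chest 3 (prior 1/3): the guide opened chest 3, so this case is ruled out; weight (1/3)·0 = 0.
The weights sum to 11/18.
So P(the ruby in chest 1 | the guide opened chest 3) = (1/3) / (11/18) = 6/11.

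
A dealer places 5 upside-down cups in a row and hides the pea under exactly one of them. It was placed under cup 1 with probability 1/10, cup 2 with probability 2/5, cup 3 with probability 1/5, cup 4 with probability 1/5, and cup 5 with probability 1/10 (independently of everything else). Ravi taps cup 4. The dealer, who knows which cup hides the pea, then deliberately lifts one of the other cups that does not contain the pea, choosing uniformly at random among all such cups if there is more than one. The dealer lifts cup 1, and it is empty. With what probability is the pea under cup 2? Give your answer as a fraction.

8/17

Apply Bayes' rule, conditioning on where the pea actually is.
If it is under cup 1 (prior 1/10): the dealer opened cup 1, so this case is ruled out; weight (1/10)·0 = 0.
If it is under cup 2 (prior 2/5): the dealer has 3 equally likely choices, so probability 1/3; weight (2/5)·(1/3) = 2/15.
If it is under cup 3 (prior 1/5): the dealer has 3 equally likely choices, so probability 1/3; weight (1/5)·(1/3) = 1/15.
If it is under cup 4 (prior 1/5): the dealer has 4 equally likely choices, so probability 1/4; weight (1/5)·(1/4) = 1/20.
If it is under cup 5 (prior 1/10): the dealer has 3 equally likely choices, so probability 1/3; weight (1/10)·(1/3) = 1/30.
The weights sum to 17/60.
So P(the pea under cup 2 | the dealer opened cup 1) = (2/15) / (17/60) = 8/17.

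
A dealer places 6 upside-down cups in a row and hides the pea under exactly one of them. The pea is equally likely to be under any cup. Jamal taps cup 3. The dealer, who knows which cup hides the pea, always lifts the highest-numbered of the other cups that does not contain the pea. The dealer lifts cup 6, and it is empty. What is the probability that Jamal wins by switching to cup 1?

1/5

Apply Bayes' rule, conditioning on where the pea actually is.
If it is under any of cups 1, 2, 3, 4, and 5 (prior 1/6 each): cup 6 is the highest-numbered option available, probability 1; weight (1/6)·1 = 1/6 each.
If it is under cup 6 (prior 1/6): the dealer opened cup 6, so this case is ruled out; weight (1/6)·0 = 0.
The weights sum to 5/6.
So P(the pea under cup 1 | the dealer opened cup 6) = (1/6) / (5/6) = 1/5.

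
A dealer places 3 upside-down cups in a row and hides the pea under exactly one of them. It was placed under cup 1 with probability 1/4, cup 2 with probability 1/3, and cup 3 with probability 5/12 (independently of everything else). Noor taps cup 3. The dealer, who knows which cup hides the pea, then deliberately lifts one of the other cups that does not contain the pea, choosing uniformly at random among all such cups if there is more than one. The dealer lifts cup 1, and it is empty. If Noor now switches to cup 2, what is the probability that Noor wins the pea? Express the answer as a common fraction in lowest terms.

Apply Bayes' rule, conditioning on where the pea actually is.
If it is under cup 1 (prior 1/4): the dealer opened cup 1, so this case is ruled out; weight (1/4)·0 = 0.
If it is under cup 2 (prior 1/3): the dealer has no choice, probability 1; weight (1/3)·1 = 1/3.
If it is under cup 3 (prior 5/12): the dealer has 2 equally likely choices, so probability 1/2; weight (5/12)·(1/2) = 5/24.
The weights sum to 13/24.
So P(the pea under cup 2 | the dealer opened cup 1) = (1/3) / (13/24) = 8/13.

8/13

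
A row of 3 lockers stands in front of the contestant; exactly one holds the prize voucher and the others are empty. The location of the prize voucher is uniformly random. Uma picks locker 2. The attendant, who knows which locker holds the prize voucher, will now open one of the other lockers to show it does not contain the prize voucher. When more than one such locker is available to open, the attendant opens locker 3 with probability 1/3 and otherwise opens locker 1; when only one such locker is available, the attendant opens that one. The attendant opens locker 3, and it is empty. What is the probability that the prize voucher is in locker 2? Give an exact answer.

Condition on the true location of the prize voucher.
If it is in locker 1 (prior 1/3): only locker 3 is available, probability 1; weight (1/3)·1 = 1/3.
If it is in locker 2 (prior 1/3): locker 3 is available, opened with probability 1/3; weight (1/3)·(1/3) = 1/9.
If it is in locker 3 (prior 1/3): the attendant opened locker 3, so this case is ruled out; weight (1/3)·0 = 0.
The weights sum to 4/9.
So P(the prize voucher in locker 2 | the attendant opened locker 3) = (1/9) / (4/9) = 1/4.

1/4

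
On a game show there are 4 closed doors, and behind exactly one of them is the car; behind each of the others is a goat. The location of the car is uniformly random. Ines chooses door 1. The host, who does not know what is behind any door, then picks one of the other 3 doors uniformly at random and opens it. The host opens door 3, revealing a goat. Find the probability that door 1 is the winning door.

Because the host chose which door to open without knowing where the car is, the choice is independent of the prize location. Learning that door 3 does not hold the car simply rules out that one location and leaves the remaining 3 doors still equally likely by symmetry.
So P(the car behind door 1) = 1/3.

1/3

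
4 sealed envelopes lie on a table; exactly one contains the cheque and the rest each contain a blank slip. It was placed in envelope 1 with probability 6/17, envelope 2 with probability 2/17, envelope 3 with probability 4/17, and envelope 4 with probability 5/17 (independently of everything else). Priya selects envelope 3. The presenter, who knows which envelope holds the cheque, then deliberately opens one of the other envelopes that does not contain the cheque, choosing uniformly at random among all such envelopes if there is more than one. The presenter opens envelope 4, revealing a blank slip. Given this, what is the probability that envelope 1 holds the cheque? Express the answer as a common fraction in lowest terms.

9/16

Apply Bayes' rule, conditioning on where the cheque actually is.
If it is in envelope 1 (prior 6/17): the presenter has 2 equally likely choices, so probability 1/2; weight (6/17)·(1/2) = 3/17.
If it is in envelope 2 (prior 2/17): the presenter has 2 equally likely choices, so probability 1/2; weight (2/17)·(1/2) = 1/17.
If it is in envelope 3 (prior 4/17): the presenter has 3 equally likely choices, so probability 1/3; weight (4/17)·(1/3) = 4/51.
If it is in envelope 4 (prior 5/17): the presenter opened envelope 4, so this case is ruled out; weight (5/17)·0 = 0.
The weights sum to 16/51.
So P(the cheque in envelope 1 | the presenter opened envelope 4) = (3/17) / (16/51) = 9/16.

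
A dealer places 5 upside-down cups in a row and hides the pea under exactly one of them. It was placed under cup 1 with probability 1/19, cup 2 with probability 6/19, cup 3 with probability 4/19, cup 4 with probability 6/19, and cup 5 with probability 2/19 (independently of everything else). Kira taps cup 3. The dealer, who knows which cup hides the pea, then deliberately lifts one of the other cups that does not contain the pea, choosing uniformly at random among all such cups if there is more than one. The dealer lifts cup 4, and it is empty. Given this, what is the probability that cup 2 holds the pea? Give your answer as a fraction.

Consider each possible location of the pea in turn.
If it is under cup 1 (prior 1/19): the dealer has 3 equally likely choices, so probability 1/3; weight (1/19)·(1/3) = 1/57.
If it is under cup 2 (prior 6/19): the dealer has 3 equally likely choices, so probability 1/3; weight (6/19)·(1/3) = 2/19.
If it is under cup 3 (prior 4/19): the dealer has 4 equally likely choices, so probability 1/4; weight (4/19)·(1/4) = 1/19.
If it is under cup 4 (prior 6/19): the dealer opened cup 4, so this case is ruled out; weight (6/19)·0 = 0.
If it is under cup 5 (prior 2/19): the dealer has 3 equally likely choices, so probability 1/3; weight (2/19)·(1/3) = 2/57.
The weights sum to 4/19.
So P(the pea under cup 2 | the dealer opened cup 4) = (2/19) / (4/19) = 1/2.

1/2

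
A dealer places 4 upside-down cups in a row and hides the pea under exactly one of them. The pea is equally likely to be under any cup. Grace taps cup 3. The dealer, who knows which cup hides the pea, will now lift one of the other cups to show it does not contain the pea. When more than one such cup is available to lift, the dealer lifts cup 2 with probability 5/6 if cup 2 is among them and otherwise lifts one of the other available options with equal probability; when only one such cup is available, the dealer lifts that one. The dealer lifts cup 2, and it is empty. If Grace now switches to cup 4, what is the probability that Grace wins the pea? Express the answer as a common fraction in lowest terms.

1/3

Condition on the true location of the pea.
If it is under any of cups 1, 3, and 4 (prior 1/4 each): cup 2 is available, opened with probability 5/6; weight (1/4)·(5/6) = 5/24 each.
If it is under cup 2 (prior 1/4): the dealer opened cup 2, so this case is ruled out; weight (1/4)·0 = 0.
The weights sum to 5/8.
So P(the pea under cup 4 | the dealer opened cup 2) = (5/24) / (5/8) = 1/3.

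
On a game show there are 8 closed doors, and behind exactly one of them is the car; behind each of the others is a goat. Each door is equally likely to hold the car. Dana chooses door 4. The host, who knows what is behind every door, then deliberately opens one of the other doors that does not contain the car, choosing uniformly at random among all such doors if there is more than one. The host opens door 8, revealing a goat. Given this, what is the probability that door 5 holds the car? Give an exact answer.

Condition on the true location of the car.
If it is behind any of doors 1, 2, 3, 5, 6, and 7 (prior 1/8 each): the host has 6 equally likely choices, so probability 1/6; weight (1/8)·(1/6) = 1/48 each.
If it is behind door 4 (prior 1/8): the host has 7 equally likely choices, so probability 1/7; weight (1/8)·(1/7) = 1/56.
If it is behind door 8 (prior 1/8): the host opened door 8, so this case is ruled out; weight (1/8)·0 = 0.
The weights sum to 1/7.
So P(the car behind door 5 | the host opened door 8) = (1/48) / (1/7) = 7/48.

7/48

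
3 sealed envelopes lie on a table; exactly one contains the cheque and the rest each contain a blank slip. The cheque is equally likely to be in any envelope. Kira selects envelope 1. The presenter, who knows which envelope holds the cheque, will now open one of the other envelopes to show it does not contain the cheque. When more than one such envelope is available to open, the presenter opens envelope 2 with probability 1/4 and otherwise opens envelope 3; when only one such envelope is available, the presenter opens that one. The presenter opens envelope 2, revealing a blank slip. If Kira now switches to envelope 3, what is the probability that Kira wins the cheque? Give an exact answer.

4/5

Apply Bayes' rule, conditioning on where the cheque actually is.
If it is in envelope 1 (prior 1/3): envelope 2 is available, opened with probability 1/4; weight (1/3)·(1/4) = 1/12.
If it is in envelope 2 (prior 1/3): the presenter opened envelope 2, so this case is ruled out; weight (1/3)·0 = 0.
If it is in envelope 3 (prior 1/3): only envelope 2 is available, probability 1; weight (1/3)·1 = 1/3.
The weights sum to 5/12.
So P(the cheque in envelope 3 | the presenter opened envelope 2) = (1/3) / (5/12) = 4/5.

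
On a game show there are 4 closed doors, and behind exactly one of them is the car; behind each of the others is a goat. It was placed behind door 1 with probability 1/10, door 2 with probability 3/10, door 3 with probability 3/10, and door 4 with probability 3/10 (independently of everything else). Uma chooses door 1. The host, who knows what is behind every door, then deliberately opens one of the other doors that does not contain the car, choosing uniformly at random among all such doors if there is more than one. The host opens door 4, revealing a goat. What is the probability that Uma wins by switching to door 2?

Condition on the true location of the car.
If it is behind door 1 (prior 1/10): the host has 3 equally likely choices, so probability 1/3; weight (1/10)·(1/3) = 1/30.
If it is behind either of doors 2 and 3 (prior 3/10 each): the host has 2 equally likely choices, so probability 1/2; weight (3/10)·(1/2) = 3/20 each.
If it is behind door 4 (prior 3/10): the host opened door 4, so this case is ruled out; weight (3/10)·0 = 0.
The weights sum to 1/3.
So P(the car behind door 2 | the host opened door 4) = (3/20) / (1/3) = 9/20.

9/20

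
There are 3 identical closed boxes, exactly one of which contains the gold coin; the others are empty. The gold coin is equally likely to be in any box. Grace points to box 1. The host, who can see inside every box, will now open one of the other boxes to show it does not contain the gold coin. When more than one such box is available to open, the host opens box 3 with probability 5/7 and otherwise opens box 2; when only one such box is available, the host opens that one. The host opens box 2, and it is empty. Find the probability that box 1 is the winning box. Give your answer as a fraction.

Condition on the true location of the gold coin.
If it is in box 1 (prior 1/3): box 3 is available but not opened, probability 2/7; weight (1/3)·(2/7) = 2/21.
If it is in box 2 (prior 1/3): the host opened box 2, so this case is ruled out; weight (1/3)·0 = 0.
If it is in box 3 (prior 1/3): only box 2 is available, probability 1; weight (1/3)·1 = 1/3.
The weights sum to 3/7.
So P(the gold coin in box 1 | the host opened box 2) = (2/21) / (3/7) = 2/9.

2/9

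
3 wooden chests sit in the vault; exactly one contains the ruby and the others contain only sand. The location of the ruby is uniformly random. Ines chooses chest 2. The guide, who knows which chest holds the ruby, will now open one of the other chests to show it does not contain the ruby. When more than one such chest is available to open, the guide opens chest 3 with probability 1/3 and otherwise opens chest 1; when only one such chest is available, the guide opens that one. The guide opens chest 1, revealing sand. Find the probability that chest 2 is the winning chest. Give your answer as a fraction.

Apply Bayes' rule, conditioning on where the ruby actually is.
If it is in chest 1 (prior 1/3): the guide opened chest 1, so this case is ruled out; weight (1/3)·0 = 0.
If it is in chest 2 (prior 1/3): chest 3 is available but not opened, probability 2/3; weight (1/3)·(2/3) = 2/9.
If it is in chest 3 (prior 1/3): only chest 1 is available, probability 1; weight (1/3)·1 = 1/3.
The weights sum to 5/9.
So P(the ruby in chest 2 | the guide opened chest 1) = (2/9) / (5/9) = 2/5.

2/5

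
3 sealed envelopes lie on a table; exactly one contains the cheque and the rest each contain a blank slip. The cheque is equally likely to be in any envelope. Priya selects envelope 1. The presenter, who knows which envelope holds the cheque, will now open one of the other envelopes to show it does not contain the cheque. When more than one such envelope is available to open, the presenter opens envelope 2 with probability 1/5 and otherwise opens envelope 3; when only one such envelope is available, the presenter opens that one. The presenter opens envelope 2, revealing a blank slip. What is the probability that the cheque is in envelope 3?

Apply Bayes' rule, conditioning on where the cheque actually is.
If it is in envelope 1 (prior 1/3): envelope 2 is available, opened with probability 1/5; weight (1/3)·(1/5) = 1/15.
If it is in envelope 2 (prior 1/3): the presenter opened envelope 2, so this case is ruled out; weight (1/3)·0 = 0.
If it is in envelope 3 (prior 1/3): only envelope 2 is available, probability 1; weight (1/3)·1 = 1/3.
The weights sum to 2/5.
So P(the cheque in envelope 3 | the presenter opened envelope 2) = (1/3) / (2/5) = 5/6.

5/6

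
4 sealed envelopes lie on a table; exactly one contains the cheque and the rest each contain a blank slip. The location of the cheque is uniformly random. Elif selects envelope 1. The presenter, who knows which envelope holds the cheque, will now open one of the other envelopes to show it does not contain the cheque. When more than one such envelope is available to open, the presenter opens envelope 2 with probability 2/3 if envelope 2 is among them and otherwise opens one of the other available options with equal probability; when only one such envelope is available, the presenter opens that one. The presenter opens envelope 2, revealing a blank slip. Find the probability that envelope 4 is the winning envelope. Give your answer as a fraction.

1/3

Consider each possible location of the cheque in turn.
If it is in any of envelopes 1, 3, and 4 (prior 1/4 each): envelope 2 is available, opened with probability 2/3; weight (1/4)·(2/3) = 1/6 each.
If it is in envelope 2 (prior 1/4): the presenter opened envelope 2, so this case is ruled out; weight (1/4)·0 = 0.
The weights sum to 1/2.
So P(the cheque in envelope 4 | the presenter opened envelope 2) = (1/6) / (1/2) = 1/3.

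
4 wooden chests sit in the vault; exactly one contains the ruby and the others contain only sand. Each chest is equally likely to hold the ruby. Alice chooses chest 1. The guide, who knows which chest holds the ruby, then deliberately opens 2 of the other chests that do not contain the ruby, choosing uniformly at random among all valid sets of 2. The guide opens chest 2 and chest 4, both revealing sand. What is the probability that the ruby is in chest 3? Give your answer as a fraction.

3/4

Apply Bayes' rule, conditioning on where the ruby actually is.
If it is in chest 1 (prior 1/4): the guide has 3 equally likely choices, so probability 1/3; weight (1/4)·(1/3) = 1/12.
If it is in either of chests 2 and 4 (prior 1/4 each): that chest was opened and seen not to hold the prize — ruled out; weight (1/4)·0 = 0 each.
If it is in chest 3 (prior 1/4): the guide has no choice, probability 1; weight (1/4)·1 = 1/4.
The weights sum to 1/3.
So P(the ruby in chest 3 | the guide opened chest 2 and chest 4) = (1/4) / (1/3) = 3/4.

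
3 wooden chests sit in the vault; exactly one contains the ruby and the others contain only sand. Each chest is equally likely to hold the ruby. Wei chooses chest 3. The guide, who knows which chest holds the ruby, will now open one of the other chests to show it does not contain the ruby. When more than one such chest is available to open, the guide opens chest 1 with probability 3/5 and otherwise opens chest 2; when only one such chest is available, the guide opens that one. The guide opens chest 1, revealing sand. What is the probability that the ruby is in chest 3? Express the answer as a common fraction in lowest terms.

3/8

Condition on the true location of the ruby.
If it is in chest 1 (prior 1/3): the guide opened chest 1, so this case is ruled out; weight (1/3)·0 = 0.
If it is in chest 2 (prior 1/3): only chest 1 is available, probability 1; weight (1/3)·1 = 1/3.
If it is in chest 3 (prior 1/3): chest 1 is available, opened with probability 3/5; weight (1/3)·(3/5) = 1/5.
The weights sum to 8/15.
So P(the ruby in chest 3 | the guide opened chest 1) = (1/5) / (8/15) = 3/8.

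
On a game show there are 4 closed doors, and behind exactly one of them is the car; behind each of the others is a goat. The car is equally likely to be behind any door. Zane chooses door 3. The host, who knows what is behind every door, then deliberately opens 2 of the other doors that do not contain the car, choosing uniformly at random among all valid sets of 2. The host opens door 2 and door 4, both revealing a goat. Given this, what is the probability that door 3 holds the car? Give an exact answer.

Condition on the true location of the car.
If it is behind door 1 (prior 1/4): the host has no choice, probability 1; weight (1/4)·1 = 1/4.
If it is behind either of doors 2 and 4 (prior 1/4 each): that door was opened and seen not to hold the prize — ruled out; weight (1/4)·0 = 0 each.
If it is behind door 3 (prior 1/4): the host has 3 equally likely choices, so probability 1/3; weight (1/4)·(1/3) = 1/12.
The weights sum to 1/3.
So P(the car behind door 3 | the host opened door 2 and door 4) = (1/12) / (1/3) = 1/4.

1/4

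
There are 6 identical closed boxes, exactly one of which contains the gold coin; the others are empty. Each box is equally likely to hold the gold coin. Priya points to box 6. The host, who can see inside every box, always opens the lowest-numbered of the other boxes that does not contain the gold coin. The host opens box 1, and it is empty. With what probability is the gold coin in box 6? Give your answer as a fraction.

Condition on the true location of the gold coin.
If it is in box 1 (prior 1/6): the host opened box 1, so this case is ruled out; weight (1/6)·0 = 0.
If it is in any of boxes 2, 3, 4, 5, and 6 (prior 1/6 each): box 1 is the lowest-numbered option available, probability 1; weight (1/6)·1 = 1/6 each.
The weights sum to 5/6.
So P(the gold coin in box 6 | the host opened box 1) = (1/6) / (5/6) = 1/5.

1/5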